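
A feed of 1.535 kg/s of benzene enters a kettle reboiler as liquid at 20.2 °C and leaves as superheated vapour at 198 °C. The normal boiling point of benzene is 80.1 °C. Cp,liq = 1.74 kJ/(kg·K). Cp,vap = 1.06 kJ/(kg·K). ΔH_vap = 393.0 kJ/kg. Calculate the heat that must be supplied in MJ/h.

Q = 3440 MJ/h

liquid 20.2→80.1 °C: 104.23 kJ/kg
vaporisation at 80.1 °C: 393 kJ/kg
vapour 80.1→198 °C: 124.97 kJ/kg
Δh = 104.23 + 393 + 124.97 = 622.2 kJ/kg
Q = ṁ·Δh = 1.535 kg/s × 622.2 kJ/kg = 955.08 kJ/s
|Q| = 955.08 kW = 3438.3 MJ/h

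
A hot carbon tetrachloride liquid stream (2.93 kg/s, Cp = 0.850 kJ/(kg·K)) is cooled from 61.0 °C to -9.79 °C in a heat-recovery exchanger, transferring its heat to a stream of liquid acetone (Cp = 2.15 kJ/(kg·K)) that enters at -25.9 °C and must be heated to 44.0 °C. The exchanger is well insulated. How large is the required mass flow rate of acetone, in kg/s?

ṁ_c = 1.17 kg/s

Heat released by hot stream: Q = 2.93 × 0.850 × (61.0 − -9.79) = 176.3 kJ/s
Energy balance on cold side (adiabatic exchanger): Q = ṁ_c·Cp_c·(T_c,out − T_c,in)
ṁ_c = 176.3 / [2.15 × (44.0 − -25.9)] = 1.1731 kg/s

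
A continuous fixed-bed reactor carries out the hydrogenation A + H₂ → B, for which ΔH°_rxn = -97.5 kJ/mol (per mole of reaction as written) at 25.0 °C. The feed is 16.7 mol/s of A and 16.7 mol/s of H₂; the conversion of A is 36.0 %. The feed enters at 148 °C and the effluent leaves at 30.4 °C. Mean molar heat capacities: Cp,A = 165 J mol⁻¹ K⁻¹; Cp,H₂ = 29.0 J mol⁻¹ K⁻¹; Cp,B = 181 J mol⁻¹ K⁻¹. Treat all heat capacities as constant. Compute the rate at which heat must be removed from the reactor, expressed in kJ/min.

Q_out = 58100 kJ/min

Extent of reaction ξ = 0.360 × 16.7 = 6.012 mol/s
Reaction term: ξ·ΔH°_rxn = 6.012 × -97.5 = -586.17 kJ/s
Sensible, feed 148→25 °C: -398.5 kJ/s
Outlet flows (mol/s): A 10.688, H₂ 10.688, B 6.012
Sensible, products 25→30.4 °C: 17.073 kJ/s
Q = ΔH = -967.59 kJ/s = -967.59 kW
Heat removed = 58056 kJ/min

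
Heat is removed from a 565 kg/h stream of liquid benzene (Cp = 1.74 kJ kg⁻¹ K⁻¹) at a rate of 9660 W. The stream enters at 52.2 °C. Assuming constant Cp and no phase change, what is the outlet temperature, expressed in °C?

Q = 9660 W = 34776 kJ/h
ΔT = Q/(ṁ·Cp) = 34776/(565×1.74) = 35.374 K
T_out = 52.2 − 35.374 = 16.826 °C

T_out = 16.8 °C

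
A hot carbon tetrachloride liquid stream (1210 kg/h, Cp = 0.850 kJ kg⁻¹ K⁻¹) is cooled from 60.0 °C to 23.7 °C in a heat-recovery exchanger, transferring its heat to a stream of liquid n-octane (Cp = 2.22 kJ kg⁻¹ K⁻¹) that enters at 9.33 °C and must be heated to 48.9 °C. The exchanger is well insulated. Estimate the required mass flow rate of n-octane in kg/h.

ṁ_c = 425 kg/h

Heat released by hot stream: Q = 1210 × 0.850 × (60.0 − 23.7) = 37335 kJ/h
Energy balance on cold side (adiabatic exchanger): Q = ṁ_c·Cp_c·(T_c,out − T_c,in)
ṁ_c = 37335 / [2.22 × (48.9 − 9.33)] = 425 kg/h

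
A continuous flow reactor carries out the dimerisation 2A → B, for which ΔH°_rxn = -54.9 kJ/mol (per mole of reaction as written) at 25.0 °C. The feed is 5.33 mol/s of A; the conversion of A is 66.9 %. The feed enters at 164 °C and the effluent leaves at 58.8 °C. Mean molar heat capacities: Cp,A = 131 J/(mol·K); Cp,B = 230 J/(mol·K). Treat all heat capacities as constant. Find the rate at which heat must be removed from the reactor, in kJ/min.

Q_out = 10400 kJ/min

Extent of reaction ξ = 0.669 × 5.33 / 2 = 1.7829 mol/s
Reaction term: ξ·ΔH°_rxn = 1.7829 × -54.9 = -97.88 kJ/s
Sensible, feed 164→25 °C: -97.054 kJ/s
Outlet flows (mol/s): A 1.7642, B 1.7829
Sensible, products 25→58.8 °C: 21.672 kJ/s
Q = ΔH = -173.26 kJ/s = -173.26 kW
Heat removed = 10396 kJ/min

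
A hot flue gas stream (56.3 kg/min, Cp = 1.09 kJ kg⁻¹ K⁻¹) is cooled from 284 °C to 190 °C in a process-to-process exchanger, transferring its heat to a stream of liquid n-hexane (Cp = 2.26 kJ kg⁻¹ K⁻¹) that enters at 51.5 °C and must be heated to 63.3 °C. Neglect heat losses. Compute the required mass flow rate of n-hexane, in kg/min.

ṁ_c = 216 kg/min

Heat released by hot stream: Q = 56.3 × 1.09 × (284 − 190) = 5768.5 kJ/min
Energy balance on cold side (adiabatic exchanger): Q = ṁ_c·Cp_c·(T_c,out − T_c,in)
ṁ_c = 5768.5 / [2.26 × (63.3 − 51.5)] = 216.31 kg/min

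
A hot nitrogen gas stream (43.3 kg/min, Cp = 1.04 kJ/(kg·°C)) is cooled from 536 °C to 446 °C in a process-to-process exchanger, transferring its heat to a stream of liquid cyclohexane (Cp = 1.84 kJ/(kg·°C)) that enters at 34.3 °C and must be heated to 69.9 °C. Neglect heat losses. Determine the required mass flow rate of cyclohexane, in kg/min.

ṁ_c = 61.9 kg/min

Heat released by hot stream: Q = 43.3 × 1.04 × (536 − 446) = 4052.9 kJ/min
Energy balance on cold side (adiabatic exchanger): Q = ṁ_c·Cp_c·(T_c,out − T_c,in)
ṁ_c = 4052.9 / [1.84 × (69.9 − 34.3)] = 61.872 kg/min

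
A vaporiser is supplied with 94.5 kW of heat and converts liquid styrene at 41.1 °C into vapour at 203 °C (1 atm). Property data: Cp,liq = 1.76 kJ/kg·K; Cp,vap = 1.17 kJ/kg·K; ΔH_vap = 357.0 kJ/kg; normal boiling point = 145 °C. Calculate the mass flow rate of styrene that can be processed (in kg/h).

ṁ = 560 kg/h

Δh = 1.76×(145−41.1) + 357.0 + 1.17×(203−145) = 607.72 kJ/kg
Q = 94.5 kW = 94.5 kJ/s = 340200 kJ/h
ṁ = Q/Δh = 340200 / 607.72 = 559.79 kg/h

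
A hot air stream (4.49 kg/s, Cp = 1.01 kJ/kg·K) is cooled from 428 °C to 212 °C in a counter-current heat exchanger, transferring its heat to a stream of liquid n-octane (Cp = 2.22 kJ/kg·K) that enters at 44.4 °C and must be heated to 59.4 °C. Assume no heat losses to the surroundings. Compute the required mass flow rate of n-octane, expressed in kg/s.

Heat released by hot stream: Q = 4.49 × 1.01 × (428 − 212) = 979.54 kJ/s
Energy balance on cold side (adiabatic exchanger): Q = ṁ_c·Cp_c·(T_c,out − T_c,in)
ṁ_c = 979.54 / [2.22 × (59.4 − 44.4)] = 29.416 kg/s

ṁ_c = 29.4 kg/s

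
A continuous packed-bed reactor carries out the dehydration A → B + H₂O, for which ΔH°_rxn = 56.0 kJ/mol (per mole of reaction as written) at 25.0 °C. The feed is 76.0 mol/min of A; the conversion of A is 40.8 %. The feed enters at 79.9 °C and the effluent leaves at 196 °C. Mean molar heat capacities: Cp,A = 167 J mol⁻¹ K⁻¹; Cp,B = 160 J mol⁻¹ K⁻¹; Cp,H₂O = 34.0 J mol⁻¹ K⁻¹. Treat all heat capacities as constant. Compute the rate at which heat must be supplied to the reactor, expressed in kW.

Extent of reaction ξ = 0.408 × 76.0 = 31.008 mol/min
Reaction term: ξ·ΔH°_rxn = 31.008 × 56.0 = 1736.4 kJ/min
Sensible, feed 79.9→25 °C: -696.79 kJ/min
Outlet flows (mol/min): A 44.992, B 31.008, H₂O 31.008
Sensible, products 25→196 °C: 2313.5 kJ/min
Q = ΔH = 3353.2 kJ/min = 55.886 kW
Heat supplied = 55.886 kW

Q_in = 55.9 kW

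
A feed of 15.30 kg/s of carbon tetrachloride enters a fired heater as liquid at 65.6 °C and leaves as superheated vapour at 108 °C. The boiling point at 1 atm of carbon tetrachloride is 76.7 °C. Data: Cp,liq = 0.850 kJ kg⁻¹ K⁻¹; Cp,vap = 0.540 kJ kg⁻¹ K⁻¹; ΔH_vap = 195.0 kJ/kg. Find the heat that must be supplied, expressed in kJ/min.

Q = 203000 kJ/min

liquid 65.6→76.7 °C: 9.435 kJ/kg
vaporisation at 76.7 °C: 195 kJ/kg
vapour 76.7→108 °C: 16.902 kJ/kg
Δh = 9.435 + 195 + 16.902 = 221.34 kJ/kg
Q = ṁ·Δh = 15.30 kg/s × 221.34 kJ/kg = 3386.5 kJ/s
|Q| = 3386.5 kW = 203190 kJ/min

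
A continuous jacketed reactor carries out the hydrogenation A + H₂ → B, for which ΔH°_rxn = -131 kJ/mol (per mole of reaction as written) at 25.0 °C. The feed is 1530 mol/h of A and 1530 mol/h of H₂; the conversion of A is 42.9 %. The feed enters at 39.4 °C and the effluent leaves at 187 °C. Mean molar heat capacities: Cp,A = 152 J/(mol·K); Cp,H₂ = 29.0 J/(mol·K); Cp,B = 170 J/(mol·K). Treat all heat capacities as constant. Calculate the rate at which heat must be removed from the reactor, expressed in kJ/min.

Extent of reaction ξ = 0.429 × 1530 = 656.37 mol/h
Reaction term: ξ·ΔH°_rxn = 656.37 × -131 = -85984 kJ/h
Sensible, feed 39.4→25 °C: -3987.8 kJ/h
Outlet flows (mol/h): A 873.63, H₂ 873.63, B 656.37
Sensible, products 25→187 °C: 43693 kJ/h
Q = ΔH = -46279 kJ/h = -12.855 kW
Heat removed = 771.32 kJ/min

Q_out = 771 kJ/min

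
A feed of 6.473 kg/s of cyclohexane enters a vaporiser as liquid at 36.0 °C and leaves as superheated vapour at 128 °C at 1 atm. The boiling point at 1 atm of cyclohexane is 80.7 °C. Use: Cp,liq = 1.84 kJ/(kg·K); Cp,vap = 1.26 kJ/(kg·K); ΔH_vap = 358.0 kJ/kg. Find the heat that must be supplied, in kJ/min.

liquid 36.0→80.7 °C: 82.248 kJ/kg
vaporisation at 80.7 °C: 358 kJ/kg
vapour 80.7→128 °C: 59.598 kJ/kg
Δh = 82.248 + 358 + 59.598 = 499.85 kJ/kg
Q = ṁ·Δh = 6.473 kg/s × 499.85 kJ/kg = 3235.5 kJ/s
|Q| = 3235.5 kW = 194130 kJ/min

Q = 194000 kJ/min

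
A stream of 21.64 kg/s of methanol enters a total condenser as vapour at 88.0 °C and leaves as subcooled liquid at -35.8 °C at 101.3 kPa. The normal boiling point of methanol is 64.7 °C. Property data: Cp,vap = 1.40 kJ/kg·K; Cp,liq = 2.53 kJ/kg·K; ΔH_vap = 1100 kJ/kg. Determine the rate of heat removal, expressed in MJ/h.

Q_c = 108000 MJ/h

vapour 88.0→64.7 °C: -32.62 kJ/kg
condensation at 64.7 °C: -1100 kJ/kg
liquid 64.7→-35.8 °C: -254.26 kJ/kg
Δh = -32.62 + -1100 + -254.26 = -1386.9 kJ/kg
Q = ṁ·Δh = 21.64 kg/s × -1386.9 kJ/kg = -30012 kJ/s
|Q| = 30012 kW = 108040 MJ/h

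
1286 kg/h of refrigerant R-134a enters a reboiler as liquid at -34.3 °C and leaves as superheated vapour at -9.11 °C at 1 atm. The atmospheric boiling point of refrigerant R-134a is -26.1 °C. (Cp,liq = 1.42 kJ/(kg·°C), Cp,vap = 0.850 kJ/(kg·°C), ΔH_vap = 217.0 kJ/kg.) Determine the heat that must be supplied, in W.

Q = 86800 W

liquid -34.3→-26.1 °C: 11.644 kJ/kg
vaporisation at -26.1 °C: 217 kJ/kg
vapour -26.1→-9.11 °C: 14.442 kJ/kg
Δh = 11.644 + 217 + 14.442 = 243.09 kJ/kg
Q = ṁ·Δh = 1286 kg/h × 243.09 kJ/kg = 312610 kJ/h
|Q| = 86.836 kW = 86836 W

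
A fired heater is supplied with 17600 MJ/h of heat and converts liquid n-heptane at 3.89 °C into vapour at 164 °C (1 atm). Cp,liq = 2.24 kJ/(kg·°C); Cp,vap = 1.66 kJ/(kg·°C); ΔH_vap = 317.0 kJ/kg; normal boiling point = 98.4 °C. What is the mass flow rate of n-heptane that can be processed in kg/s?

Δh = 2.24×(98.4−3.89) + 317.0 + 1.66×(164−98.4) = 637.6 kJ/kg
Q = 17600 MJ/h = 4888.9 kJ/s = 4888.9 kJ/s
ṁ = Q/Δh = 4888.9 / 637.6 = 7.6677 kg/s

ṁ = 7.67 kg/s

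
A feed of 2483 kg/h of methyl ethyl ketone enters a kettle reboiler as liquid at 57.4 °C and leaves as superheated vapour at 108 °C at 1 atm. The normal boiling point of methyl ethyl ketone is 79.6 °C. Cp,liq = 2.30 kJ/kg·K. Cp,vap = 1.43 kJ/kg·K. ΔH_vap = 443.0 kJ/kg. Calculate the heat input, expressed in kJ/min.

Q = 22100 kJ/min

liquid 57.4→79.6 °C: 51.06 kJ/kg
vaporisation at 79.6 °C: 443 kJ/kg
vapour 79.6→108 °C: 40.612 kJ/kg
Δh = 51.06 + 443 + 40.612 = 534.67 kJ/kg
Q = ṁ·Δh = 2483 kg/h × 534.67 kJ/kg = 1.3276e+06 kJ/h
|Q| = 368.78 kW = 22127 kJ/min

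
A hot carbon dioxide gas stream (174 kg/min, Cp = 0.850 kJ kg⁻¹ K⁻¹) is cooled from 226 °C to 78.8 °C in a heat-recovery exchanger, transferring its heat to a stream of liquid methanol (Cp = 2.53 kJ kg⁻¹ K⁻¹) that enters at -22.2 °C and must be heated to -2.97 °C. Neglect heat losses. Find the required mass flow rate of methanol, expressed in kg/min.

ṁ_c = 447 kg/min

Heat released by hot stream: Q = 174 × 0.850 × (226 − 78.8) = 21771 kJ/min
Energy balance on cold side (adiabatic exchanger): Q = ṁ_c·Cp_c·(T_c,out − T_c,in)
ṁ_c = 21771 / [2.53 × (-2.97 − -22.2)] = 447.48 kg/min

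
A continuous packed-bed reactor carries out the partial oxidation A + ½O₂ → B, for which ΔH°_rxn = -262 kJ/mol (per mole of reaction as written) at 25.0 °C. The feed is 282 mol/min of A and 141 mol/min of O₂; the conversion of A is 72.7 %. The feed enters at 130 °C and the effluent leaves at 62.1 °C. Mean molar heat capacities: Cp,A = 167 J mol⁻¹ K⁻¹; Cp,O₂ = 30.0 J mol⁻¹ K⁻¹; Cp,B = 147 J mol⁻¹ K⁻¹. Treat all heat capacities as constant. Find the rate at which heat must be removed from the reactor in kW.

Q_out = 958 kW

Extent of reaction ξ = 0.727 × 282 = 205.01 mol/min
Reaction term: ξ·ΔH°_rxn = 205.01 × -262 = -53714 kJ/min
Sensible, feed 130→25 °C: -5389 kJ/min
Outlet flows (mol/min): A 76.986, O₂ 38.493, B 205.01
Sensible, products 25→62.1 °C: 1637.9 kJ/min
Q = ΔH = -57465 kJ/min = -957.75 kW
Heat removed = 957.75 kW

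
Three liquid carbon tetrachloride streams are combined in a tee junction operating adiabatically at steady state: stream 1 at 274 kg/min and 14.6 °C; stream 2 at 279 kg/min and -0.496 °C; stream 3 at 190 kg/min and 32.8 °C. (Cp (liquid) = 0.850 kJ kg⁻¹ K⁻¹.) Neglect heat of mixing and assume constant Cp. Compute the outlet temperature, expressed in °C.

T_out = 13.6 °C

Energy balance with Q = 0: Σ ṁᵢCp,ᵢ(T_out − Tᵢ) = 0
Σ ṁᵢCp,ᵢTᵢ = 274×0.850×14.6 + 279×0.850×-0.496 + 190×0.850×32.8 = 8579.9
Σ ṁᵢCp,ᵢ = 274×0.850 + 279×0.850 + 190×0.850 = 631.55
T_out = 8579.9 / 631.55 = 13.585 °C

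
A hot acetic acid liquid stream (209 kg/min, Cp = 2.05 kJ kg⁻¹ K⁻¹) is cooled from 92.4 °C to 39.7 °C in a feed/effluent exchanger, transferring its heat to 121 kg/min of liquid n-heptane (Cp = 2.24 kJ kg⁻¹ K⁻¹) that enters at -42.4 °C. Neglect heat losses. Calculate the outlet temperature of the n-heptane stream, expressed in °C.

Heat released by hot stream: Q = 209 × 2.05 × (92.4 − 39.7) = 22579 kJ/min
Energy balance on cold side (adiabatic exchanger): Q = ṁ_c·Cp_c·(T_c,out − T_c,in)
T_c,out = -42.4 + 22579/(121 × 2.24) = 40.906 °C

T_c,out = 40.9 °C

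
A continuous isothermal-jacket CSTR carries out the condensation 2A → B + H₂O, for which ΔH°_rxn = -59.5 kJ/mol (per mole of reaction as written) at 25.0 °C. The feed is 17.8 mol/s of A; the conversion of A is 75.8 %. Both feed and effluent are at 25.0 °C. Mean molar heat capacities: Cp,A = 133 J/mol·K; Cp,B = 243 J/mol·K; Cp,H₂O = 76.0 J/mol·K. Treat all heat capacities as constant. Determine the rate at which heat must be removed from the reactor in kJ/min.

Extent of reaction ξ = 0.758 × 17.8 / 2 = 6.7462 mol/s
Reaction term: ξ·ΔH°_rxn = 6.7462 × -59.5 = -401.4 kJ/s
Q = ΔH = -401.4 kJ/s = -401.4 kW
Heat removed = 24084 kJ/min

Q_out = 24100 kJ/min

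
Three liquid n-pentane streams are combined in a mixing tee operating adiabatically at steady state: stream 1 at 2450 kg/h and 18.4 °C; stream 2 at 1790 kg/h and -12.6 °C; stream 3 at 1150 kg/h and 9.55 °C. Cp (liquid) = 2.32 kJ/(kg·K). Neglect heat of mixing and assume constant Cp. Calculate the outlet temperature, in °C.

Adiabatic, steady state ⇒ Σ ṁᵢCp,ᵢ(T_out − Tᵢ) = 0
Σ ṁᵢCp,ᵢTᵢ = 2450×2.32×18.4 + 1790×2.32×-12.6 + 1150×2.32×9.55 = 77740
Σ ṁᵢCp,ᵢ = 2450×2.32 + 1790×2.32 + 1150×2.32 = 12505
T_out = 77740 / 12505 = 6.2168 °C

T_out = 6.22 °C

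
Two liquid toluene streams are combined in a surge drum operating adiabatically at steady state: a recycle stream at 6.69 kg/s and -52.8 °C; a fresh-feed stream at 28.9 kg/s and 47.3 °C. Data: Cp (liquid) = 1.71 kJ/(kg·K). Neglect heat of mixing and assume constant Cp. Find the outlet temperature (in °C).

T_out = 28.5 °C

Adiabatic, steady state ⇒ Σ ṁᵢCp,ᵢ(T_out − Tᵢ) = 0
T_out = Σ ṁᵢCp,ᵢTᵢ / Σ ṁᵢCp,ᵢ
      = 1733.5 / 60.859 = 28.484 °C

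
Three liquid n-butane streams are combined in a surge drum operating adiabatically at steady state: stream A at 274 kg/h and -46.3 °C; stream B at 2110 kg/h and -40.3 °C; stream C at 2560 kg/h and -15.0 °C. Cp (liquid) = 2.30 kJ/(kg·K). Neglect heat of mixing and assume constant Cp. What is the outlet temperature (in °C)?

T_out = -27.5 °C

No heat crosses the boundary, so H_out = H_in.
T_out = Σ ṁᵢCp,ᵢTᵢ / Σ ṁᵢCp,ᵢ
      = -313070 / 11371 = -27.532 °C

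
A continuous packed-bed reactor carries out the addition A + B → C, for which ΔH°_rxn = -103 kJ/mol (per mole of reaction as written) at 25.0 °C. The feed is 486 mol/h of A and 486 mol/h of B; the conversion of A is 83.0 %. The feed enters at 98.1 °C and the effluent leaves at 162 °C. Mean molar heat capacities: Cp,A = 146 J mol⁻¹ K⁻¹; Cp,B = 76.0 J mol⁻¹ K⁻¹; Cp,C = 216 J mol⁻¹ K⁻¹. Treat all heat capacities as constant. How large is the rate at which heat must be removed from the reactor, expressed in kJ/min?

Q_out = 583 kJ/min

Extent of reaction ξ = 0.830 × 486 = 403.38 mol/h
Reaction term: ξ·ΔH°_rxn = 403.38 × -103 = -41548 kJ/h
Sensible, feed 98.1→25 °C: -7886.9 kJ/h
Outlet flows (mol/h): A 82.62, B 82.62, C 403.38
Sensible, products 25→162 °C: 14450 kJ/h
Q = ΔH = -34985 kJ/h = -9.7182 kW
Heat removed = 583.09 kJ/min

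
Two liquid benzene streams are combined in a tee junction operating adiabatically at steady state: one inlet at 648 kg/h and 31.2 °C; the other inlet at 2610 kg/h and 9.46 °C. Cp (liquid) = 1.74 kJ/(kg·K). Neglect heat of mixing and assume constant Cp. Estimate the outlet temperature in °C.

Energy balance with Q = 0: Σ ṁᵢCp,ᵢ(T_out − Tᵢ) = 0
Σ ṁᵢCp,ᵢTᵢ = 648×1.74×31.2 + 2610×1.74×9.46 = 78140
Σ ṁᵢCp,ᵢ = 648×1.74 + 2610×1.74 = 5668.9
T_out = 78140 / 5668.9 = 13.784 °C

T_out = 13.8 °C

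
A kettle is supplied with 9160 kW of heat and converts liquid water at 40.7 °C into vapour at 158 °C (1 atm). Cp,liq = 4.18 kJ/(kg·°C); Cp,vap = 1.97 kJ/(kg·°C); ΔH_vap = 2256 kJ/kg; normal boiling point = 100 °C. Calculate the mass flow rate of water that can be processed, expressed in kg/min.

ṁ = 210 kg/min

Δh = 4.18×(100−40.7) + 2256 + 1.97×(158−100) = 2618.1 kJ/kg
Q = 9160 kW = 9160 kJ/s = 549600 kJ/min
ṁ = Q/Δh = 549600 / 2618.1 = 209.92 kg/min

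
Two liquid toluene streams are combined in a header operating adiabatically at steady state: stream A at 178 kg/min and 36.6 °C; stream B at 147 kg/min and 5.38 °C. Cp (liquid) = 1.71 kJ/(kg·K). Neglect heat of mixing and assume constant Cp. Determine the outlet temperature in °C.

T_out = 22.5 °C

Adiabatic, steady state ⇒ Σ ṁᵢCp,ᵢ(T_out − Tᵢ) = 0
T_out = Σ ṁᵢCp,ᵢTᵢ / Σ ṁᵢCp,ᵢ
      = 12493 / 555.75 = 22.479 °C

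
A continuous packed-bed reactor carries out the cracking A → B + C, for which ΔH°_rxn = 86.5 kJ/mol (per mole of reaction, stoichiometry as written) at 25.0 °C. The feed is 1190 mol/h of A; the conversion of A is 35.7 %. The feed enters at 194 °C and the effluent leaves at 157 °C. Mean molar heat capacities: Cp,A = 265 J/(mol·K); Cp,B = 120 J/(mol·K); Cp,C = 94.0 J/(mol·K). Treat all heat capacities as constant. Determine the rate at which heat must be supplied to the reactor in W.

Q_in = 6170 W

Extent of reaction ξ = 0.357 × 1190 = 424.83 mol/h
Reaction term: ξ·ΔH°_rxn = 424.83 × 86.5 = 36748 kJ/h
Sensible, feed 194→25 °C: -53294 kJ/h
Outlet flows (mol/h): A 765.17, B 424.83, C 424.83
Sensible, products 25→157 °C: 38766 kJ/h
Q = ΔH = 22220 kJ/h = 6.1722 kW
Heat supplied = 6172.2 W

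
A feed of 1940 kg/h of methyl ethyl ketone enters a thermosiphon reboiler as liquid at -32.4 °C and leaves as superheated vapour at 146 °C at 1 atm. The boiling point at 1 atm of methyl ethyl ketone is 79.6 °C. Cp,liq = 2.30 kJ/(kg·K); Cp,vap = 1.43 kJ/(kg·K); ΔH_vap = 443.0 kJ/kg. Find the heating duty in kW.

Q = 429 kW

liquid -32.4→79.6 °C: 257.6 kJ/kg
vaporisation at 79.6 °C: 443 kJ/kg
vapour 79.6→146 °C: 94.952 kJ/kg
Δh = 257.6 + 443 + 94.952 = 795.55 kJ/kg
Q = ṁ·Δh = 1940 kg/h × 795.55 kJ/kg = 1.5434e+06 kJ/h
|Q| = 428.71 kW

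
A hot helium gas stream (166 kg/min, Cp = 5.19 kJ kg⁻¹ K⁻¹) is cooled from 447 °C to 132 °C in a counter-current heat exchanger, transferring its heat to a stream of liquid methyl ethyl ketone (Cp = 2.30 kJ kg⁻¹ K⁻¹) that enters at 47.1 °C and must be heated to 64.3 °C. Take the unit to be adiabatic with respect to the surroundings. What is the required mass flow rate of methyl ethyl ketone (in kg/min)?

ṁ_c = 6860 kg/min

Heat released by hot stream: Q = 166 × 5.19 × (447 − 132) = 271390 kJ/min
Energy balance on cold side (adiabatic exchanger): Q = ṁ_c·Cp_c·(T_c,out − T_c,in)
ṁ_c = 271390 / [2.30 × (64.3 − 47.1)] = 6860.1 kg/min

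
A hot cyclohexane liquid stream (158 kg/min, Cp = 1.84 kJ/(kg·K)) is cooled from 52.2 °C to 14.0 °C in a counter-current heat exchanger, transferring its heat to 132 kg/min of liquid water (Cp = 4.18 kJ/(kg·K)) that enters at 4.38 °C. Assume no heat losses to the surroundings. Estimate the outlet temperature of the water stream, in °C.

T_c,out = 24.5 °C

Heat released by hot stream: Q = 158 × 1.84 × (52.2 − 14.0) = 11106 kJ/min
Energy balance on cold side (adiabatic exchanger): Q = ṁ_c·Cp_c·(T_c,out − T_c,in)
T_c,out = 4.38 + 11106/(132 × 4.18) = 24.507 °C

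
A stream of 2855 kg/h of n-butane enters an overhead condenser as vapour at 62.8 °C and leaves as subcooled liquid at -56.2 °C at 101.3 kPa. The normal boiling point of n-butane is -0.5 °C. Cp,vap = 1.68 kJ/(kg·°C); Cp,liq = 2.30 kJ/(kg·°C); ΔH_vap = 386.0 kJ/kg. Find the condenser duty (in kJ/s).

vapour 62.8→-0.5 °C: -106.34 kJ/kg
condensation at -0.5 °C: -386 kJ/kg
liquid -0.5→-56.2 °C: -128.11 kJ/kg
Δh = -106.34 + -386 + -128.11 = -620.45 kJ/kg
Q = ṁ·Δh = 2855 kg/h × -620.45 kJ/kg = -1.7714e+06 kJ/h
|Q| = 492.05 kW

Q_c = 492 kJ/s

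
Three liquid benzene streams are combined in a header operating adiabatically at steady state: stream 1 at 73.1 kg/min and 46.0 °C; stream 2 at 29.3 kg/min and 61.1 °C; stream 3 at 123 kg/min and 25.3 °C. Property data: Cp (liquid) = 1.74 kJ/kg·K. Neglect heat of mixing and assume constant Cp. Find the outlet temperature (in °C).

Adiabatic, steady state ⇒ Σ ṁᵢCp,ᵢ(T_out − Tᵢ) = 0
T_out = Σ ṁᵢCp,ᵢTᵢ / Σ ṁᵢCp,ᵢ
      = 14381 / 392.2 = 36.667 °C

T_out = 36.7 °C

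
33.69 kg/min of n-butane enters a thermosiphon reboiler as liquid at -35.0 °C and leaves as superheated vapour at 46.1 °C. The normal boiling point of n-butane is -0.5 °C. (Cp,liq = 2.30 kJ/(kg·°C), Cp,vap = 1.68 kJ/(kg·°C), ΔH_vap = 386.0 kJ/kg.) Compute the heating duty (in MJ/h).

liquid -35.0→-0.5 °C: 79.35 kJ/kg
vaporisation at -0.5 °C: 386 kJ/kg
vapour -0.5→46.1 °C: 78.288 kJ/kg
Δh = 79.35 + 386 + 78.288 = 543.64 kJ/kg
Q = ṁ·Δh = 33.69 kg/min × 543.64 kJ/kg = 18315 kJ/min
|Q| = 305.25 kW = 1098.9 MJ/h

Q = 1100 MJ/h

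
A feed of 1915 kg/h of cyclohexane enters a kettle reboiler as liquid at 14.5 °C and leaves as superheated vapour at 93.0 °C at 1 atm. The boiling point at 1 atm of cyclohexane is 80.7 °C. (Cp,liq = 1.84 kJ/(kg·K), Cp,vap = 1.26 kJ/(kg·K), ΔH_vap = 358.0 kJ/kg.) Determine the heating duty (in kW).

Q = 263 kW

liquid 14.5→80.7 °C: 121.81 kJ/kg
vaporisation at 80.7 °C: 358 kJ/kg
vapour 80.7→93.0 °C: 15.498 kJ/kg
Δh = 121.81 + 358 + 15.498 = 495.31 kJ/kg
Q = ṁ·Δh = 1915 kg/h × 495.31 kJ/kg = 948510 kJ/h
|Q| = 263.48 kW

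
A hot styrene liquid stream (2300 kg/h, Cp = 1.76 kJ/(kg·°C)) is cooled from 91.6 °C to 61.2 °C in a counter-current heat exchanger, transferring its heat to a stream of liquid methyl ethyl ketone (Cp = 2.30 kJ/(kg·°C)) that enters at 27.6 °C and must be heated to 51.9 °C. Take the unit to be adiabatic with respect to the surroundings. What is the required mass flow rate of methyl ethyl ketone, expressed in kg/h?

Heat released by hot stream: Q = 2300 × 1.76 × (91.6 − 61.2) = 123060 kJ/h
Energy balance on cold side (adiabatic exchanger): Q = ṁ_c·Cp_c·(T_c,out − T_c,in)
ṁ_c = 123060 / [2.30 × (51.9 − 27.6)] = 2201.8 kg/h

ṁ_c = 2200 kg/h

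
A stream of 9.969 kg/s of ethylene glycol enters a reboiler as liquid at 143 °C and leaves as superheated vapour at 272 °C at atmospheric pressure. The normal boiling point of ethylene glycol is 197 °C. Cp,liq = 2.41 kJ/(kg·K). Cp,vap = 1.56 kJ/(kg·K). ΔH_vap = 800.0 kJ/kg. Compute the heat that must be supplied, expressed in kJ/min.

liquid 143→197 °C: 130.14 kJ/kg
vaporisation at 197 °C: 800 kJ/kg
vapour 197→272 °C: 117 kJ/kg
Δh = 130.14 + 800 + 117 = 1047.1 kJ/kg
Q = ṁ·Δh = 9.969 kg/s × 1047.1 kJ/kg = 10439 kJ/s
|Q| = 10439 kW = 626340 kJ/min

Q = 626000 kJ/min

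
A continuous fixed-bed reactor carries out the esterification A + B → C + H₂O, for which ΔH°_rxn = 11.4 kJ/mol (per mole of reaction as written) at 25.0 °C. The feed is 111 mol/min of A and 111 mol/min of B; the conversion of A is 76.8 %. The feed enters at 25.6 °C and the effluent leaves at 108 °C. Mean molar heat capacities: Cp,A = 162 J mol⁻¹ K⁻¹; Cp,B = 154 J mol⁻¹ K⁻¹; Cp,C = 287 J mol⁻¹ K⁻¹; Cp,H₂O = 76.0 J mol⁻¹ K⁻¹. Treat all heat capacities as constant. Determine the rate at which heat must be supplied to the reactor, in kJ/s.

Q_in = 69.9 kJ/s

Extent of reaction ξ = 0.768 × 111 = 85.248 mol/min
Reaction term: ξ·ΔH°_rxn = 85.248 × 11.4 = 971.83 kJ/min
Sensible, feed 25.6→25 °C: -21.046 kJ/min
Outlet flows (mol/min): A 25.752, B 25.752, C 85.248, H₂O 85.248
Sensible, products 25→108 °C: 3243.9 kJ/min
Q = ΔH = 4194.6 kJ/min = 69.911 kW
Heat supplied = 69.911 kJ/s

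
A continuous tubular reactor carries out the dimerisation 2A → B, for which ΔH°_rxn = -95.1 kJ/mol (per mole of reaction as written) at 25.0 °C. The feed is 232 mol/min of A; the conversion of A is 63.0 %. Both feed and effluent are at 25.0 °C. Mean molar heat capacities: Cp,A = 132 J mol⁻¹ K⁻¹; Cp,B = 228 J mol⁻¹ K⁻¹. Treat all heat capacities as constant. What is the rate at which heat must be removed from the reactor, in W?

Extent of reaction ξ = 0.630 × 232 / 2 = 73.08 mol/min
Reaction term: ξ·ΔH°_rxn = 73.08 × -95.1 = -6949.9 kJ/min
Q = ΔH = -6949.9 kJ/min = -115.83 kW
Heat removed = 115830 W

Q_out = 116000 W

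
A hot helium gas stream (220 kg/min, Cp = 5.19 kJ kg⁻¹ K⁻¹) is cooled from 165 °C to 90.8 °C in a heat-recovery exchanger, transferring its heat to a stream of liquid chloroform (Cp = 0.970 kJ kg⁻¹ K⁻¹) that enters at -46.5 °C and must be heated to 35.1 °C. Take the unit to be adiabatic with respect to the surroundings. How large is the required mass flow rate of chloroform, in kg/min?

ṁ_c = 1070 kg/min

Heat released by hot stream: Q = 220 × 5.19 × (165 − 90.8) = 84722 kJ/min
Energy balance on cold side (adiabatic exchanger): Q = ṁ_c·Cp_c·(T_c,out − T_c,in)
ṁ_c = 84722 / [0.970 × (35.1 − -46.5)] = 1070.4 kg/min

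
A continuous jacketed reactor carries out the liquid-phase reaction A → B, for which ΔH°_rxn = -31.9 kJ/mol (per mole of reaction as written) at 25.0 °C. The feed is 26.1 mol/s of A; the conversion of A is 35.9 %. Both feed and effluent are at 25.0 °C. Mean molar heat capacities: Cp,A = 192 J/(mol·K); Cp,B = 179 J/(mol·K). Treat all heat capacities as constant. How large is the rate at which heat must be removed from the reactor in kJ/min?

Q_out = 17900 kJ/min

Extent of reaction ξ = 0.359 × 26.1 = 9.3699 mol/s
Reaction term: ξ·ΔH°_rxn = 9.3699 × -31.9 = -298.9 kJ/s
Q = ΔH = -298.9 kJ/s = -298.9 kW
Heat removed = 17934 kJ/min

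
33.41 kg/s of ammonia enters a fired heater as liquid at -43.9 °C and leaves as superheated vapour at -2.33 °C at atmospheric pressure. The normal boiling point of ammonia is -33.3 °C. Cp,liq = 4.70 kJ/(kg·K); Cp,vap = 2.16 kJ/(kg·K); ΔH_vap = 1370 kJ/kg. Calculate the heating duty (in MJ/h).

liquid -43.9→-33.3 °C: 49.82 kJ/kg
vaporisation at -33.3 °C: 1370 kJ/kg
vapour -33.3→-2.33 °C: 66.895 kJ/kg
Δh = 49.82 + 1370 + 66.895 = 1486.7 kJ/kg
Q = ṁ·Δh = 33.41 kg/s × 1486.7 kJ/kg = 49671 kJ/s
|Q| = 49671 kW = 178820 MJ/h

Q = 179000 MJ/h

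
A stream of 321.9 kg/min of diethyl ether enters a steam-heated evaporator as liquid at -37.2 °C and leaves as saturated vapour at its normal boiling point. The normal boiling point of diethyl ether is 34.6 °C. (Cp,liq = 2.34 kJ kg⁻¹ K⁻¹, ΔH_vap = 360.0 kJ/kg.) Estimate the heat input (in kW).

liquid -37.2→34.6 °C: 168.01 kJ/kg
vaporisation at 34.6 °C: 360 kJ/kg
Δh = 168.01 + 360 = 528.01 kJ/kg
Q = ṁ·Δh = 321.9 kg/min × 528.01 kJ/kg = 169970 kJ/min
|Q| = 2832.8 kW

Q = 2830 kW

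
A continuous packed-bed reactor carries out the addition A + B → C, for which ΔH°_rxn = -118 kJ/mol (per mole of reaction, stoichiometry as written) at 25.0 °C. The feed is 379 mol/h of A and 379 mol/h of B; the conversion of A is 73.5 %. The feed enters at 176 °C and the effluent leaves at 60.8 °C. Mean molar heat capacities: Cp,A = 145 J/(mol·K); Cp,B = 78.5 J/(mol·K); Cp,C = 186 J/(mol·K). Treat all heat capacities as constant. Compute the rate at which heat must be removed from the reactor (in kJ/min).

Q_out = 717 kJ/min

Extent of reaction ξ = 0.735 × 379 = 278.56 mol/h
Reaction term: ξ·ΔH°_rxn = 278.56 × -118 = -32871 kJ/h
Sensible, feed 176→25 °C: -12791 kJ/h
Outlet flows (mol/h): A 100.44, B 100.44, C 278.56
Sensible, products 25→60.8 °C: 2658.5 kJ/h
Q = ΔH = -43003 kJ/h = -11.945 kW
Heat removed = 716.71 kJ/min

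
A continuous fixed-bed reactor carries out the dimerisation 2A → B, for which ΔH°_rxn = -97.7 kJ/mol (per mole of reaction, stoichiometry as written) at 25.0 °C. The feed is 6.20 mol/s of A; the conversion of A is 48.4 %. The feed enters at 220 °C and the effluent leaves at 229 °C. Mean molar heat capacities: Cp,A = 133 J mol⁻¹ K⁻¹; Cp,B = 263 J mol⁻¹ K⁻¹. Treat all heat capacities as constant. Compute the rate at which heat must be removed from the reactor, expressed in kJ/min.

Extent of reaction ξ = 0.484 × 6.20 / 2 = 1.5004 mol/s
Reaction term: ξ·ΔH°_rxn = 1.5004 × -97.7 = -146.59 kJ/s
Sensible, feed 220→25 °C: -160.8 kJ/s
Outlet flows (mol/s): A 3.1992, B 1.5004
Sensible, products 25→229 °C: 167.3 kJ/s
Q = ΔH = -140.09 kJ/s = -140.09 kW
Heat removed = 8405.2 kJ/min

Q_out = 8410 kJ/min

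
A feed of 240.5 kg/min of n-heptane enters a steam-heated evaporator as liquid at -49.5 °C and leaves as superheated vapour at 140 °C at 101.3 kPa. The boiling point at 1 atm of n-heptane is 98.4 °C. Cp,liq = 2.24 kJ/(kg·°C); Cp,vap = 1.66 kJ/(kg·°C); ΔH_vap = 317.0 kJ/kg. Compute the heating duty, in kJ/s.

liquid -49.5→98.4 °C: 331.3 kJ/kg
vaporisation at 98.4 °C: 317 kJ/kg
vapour 98.4→140 °C: 69.056 kJ/kg
Δh = 331.3 + 317 + 69.056 = 717.35 kJ/kg
Q = ṁ·Δh = 240.5 kg/min × 717.35 kJ/kg = 172520 kJ/min
|Q| = 2875.4 kW

Q = 2880 kJ/s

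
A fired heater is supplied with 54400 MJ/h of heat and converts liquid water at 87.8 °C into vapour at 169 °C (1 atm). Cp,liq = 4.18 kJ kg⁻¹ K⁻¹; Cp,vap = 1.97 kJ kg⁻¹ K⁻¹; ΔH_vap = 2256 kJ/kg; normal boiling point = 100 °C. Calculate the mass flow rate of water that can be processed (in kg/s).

ṁ = 6.19 kg/s

Δh = 4.18×(100−87.8) + 2256 + 1.97×(169−100) = 2442.9 kJ/kg
Q = 54400 MJ/h = 15111 kJ/s = 15111 kJ/s
ṁ = Q/Δh = 15111 / 2442.9 = 6.1857 kg/s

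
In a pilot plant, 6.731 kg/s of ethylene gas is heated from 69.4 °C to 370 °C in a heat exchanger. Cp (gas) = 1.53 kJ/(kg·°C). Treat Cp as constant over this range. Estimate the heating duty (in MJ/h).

Q = 11100 MJ/h

Q = ṁ·Cp·ΔT = 6.731 × 1.53 × (370 − 69.4) = 3095.7 kJ/s
Heating duty = 11145 MJ/h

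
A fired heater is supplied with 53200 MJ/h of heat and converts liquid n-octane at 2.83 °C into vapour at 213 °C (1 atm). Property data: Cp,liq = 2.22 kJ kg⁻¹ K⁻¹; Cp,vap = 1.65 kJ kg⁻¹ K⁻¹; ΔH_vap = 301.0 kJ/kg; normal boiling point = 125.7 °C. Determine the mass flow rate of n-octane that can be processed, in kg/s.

Δh = 2.22×(125.7−2.83) + 301.0 + 1.65×(213−125.7) = 717.82 kJ/kg
Q = 53200 MJ/h = 14778 kJ/s = 14778 kJ/s
ṁ = Q/Δh = 14778 / 717.82 = 20.587 kg/s

ṁ = 20.6 kg/s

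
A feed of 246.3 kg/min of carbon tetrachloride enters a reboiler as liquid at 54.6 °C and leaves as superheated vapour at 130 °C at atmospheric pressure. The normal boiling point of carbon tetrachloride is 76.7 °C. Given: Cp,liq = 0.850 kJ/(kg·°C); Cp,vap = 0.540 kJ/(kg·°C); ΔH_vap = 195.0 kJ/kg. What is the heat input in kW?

Q = 996 kW

liquid 54.6→76.7 °C: 18.785 kJ/kg
vaporisation at 76.7 °C: 195 kJ/kg
vapour 76.7→130 °C: 28.782 kJ/kg
Δh = 18.785 + 195 + 28.782 = 242.57 kJ/kg
Q = ṁ·Δh = 246.3 kg/min × 242.57 kJ/kg = 59744 kJ/min
|Q| = 995.74 kW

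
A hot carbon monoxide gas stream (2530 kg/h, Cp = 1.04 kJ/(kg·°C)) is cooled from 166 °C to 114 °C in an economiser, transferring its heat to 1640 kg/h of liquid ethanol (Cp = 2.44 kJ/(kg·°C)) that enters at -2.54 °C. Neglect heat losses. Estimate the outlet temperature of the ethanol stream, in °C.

Heat released by hot stream: Q = 2530 × 1.04 × (166 − 114) = 136820 kJ/h
Energy balance on cold side (adiabatic exchanger): Q = ṁ_c·Cp_c·(T_c,out − T_c,in)
T_c,out = -2.54 + 136820/(1640 × 2.44) = 31.652 °C

T_c,out = 31.7 °C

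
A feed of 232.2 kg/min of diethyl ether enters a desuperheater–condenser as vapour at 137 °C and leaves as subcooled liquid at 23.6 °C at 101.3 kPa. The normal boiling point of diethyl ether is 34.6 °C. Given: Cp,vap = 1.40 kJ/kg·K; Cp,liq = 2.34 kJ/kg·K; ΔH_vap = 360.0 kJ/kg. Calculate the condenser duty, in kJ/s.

vapour 137→34.6 °C: -143.36 kJ/kg
condensation at 34.6 °C: -360 kJ/kg
liquid 34.6→23.6 °C: -25.74 kJ/kg
Δh = -143.36 + -360 + -25.74 = -529.1 kJ/kg
Q = ṁ·Δh = 232.2 kg/min × -529.1 kJ/kg = -122860 kJ/min
|Q| = 2047.6 kW

Q_c = 2050 kJ/s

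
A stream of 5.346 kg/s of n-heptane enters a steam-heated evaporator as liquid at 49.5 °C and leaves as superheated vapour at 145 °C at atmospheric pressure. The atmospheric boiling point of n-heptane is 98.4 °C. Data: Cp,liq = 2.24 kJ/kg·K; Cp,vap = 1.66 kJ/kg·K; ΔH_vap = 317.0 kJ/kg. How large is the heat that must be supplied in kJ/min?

liquid 49.5→98.4 °C: 109.54 kJ/kg
vaporisation at 98.4 °C: 317 kJ/kg
vapour 98.4→145 °C: 77.356 kJ/kg
Δh = 109.54 + 317 + 77.356 = 503.89 kJ/kg
Q = ṁ·Δh = 5.346 kg/s × 503.89 kJ/kg = 2693.8 kJ/s
|Q| = 2693.8 kW = 161630 kJ/min

Q = 162000 kJ/min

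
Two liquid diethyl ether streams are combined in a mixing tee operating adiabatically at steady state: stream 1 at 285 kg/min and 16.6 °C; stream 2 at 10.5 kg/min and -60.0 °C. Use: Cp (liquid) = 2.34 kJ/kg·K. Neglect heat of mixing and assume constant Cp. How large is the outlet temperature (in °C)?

T_out = 13.9 °C

Energy balance with Q = 0: Σ ṁᵢCp,ᵢ(T_out − Tᵢ) = 0
Σ ṁᵢCp,ᵢTᵢ = 285×2.34×16.6 + 10.5×2.34×-60.0 = 9596.3
Σ ṁᵢCp,ᵢ = 285×2.34 + 10.5×2.34 = 691.47
T_out = 9596.3 / 691.47 = 13.878 °C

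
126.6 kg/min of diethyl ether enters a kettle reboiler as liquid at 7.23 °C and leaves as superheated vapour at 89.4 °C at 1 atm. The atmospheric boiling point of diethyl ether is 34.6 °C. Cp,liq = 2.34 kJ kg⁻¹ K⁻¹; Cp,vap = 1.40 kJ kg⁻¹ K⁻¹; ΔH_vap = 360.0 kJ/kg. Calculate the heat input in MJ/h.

liquid 7.23→34.6 °C: 64.046 kJ/kg
vaporisation at 34.6 °C: 360 kJ/kg
vapour 34.6→89.4 °C: 76.72 kJ/kg
Δh = 64.046 + 360 + 76.72 = 500.77 kJ/kg
Q = ṁ·Δh = 126.6 kg/min × 500.77 kJ/kg = 63397 kJ/min
|Q| = 1056.6 kW = 3803.8 MJ/h

Q = 3800 MJ/h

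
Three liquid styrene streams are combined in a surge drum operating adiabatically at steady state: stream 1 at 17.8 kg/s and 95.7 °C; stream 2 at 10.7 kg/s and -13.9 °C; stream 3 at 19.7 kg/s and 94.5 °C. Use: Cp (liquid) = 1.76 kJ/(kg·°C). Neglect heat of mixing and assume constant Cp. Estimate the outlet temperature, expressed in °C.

T_out = 70.9 °C

Energy balance with Q = 0: Σ ṁᵢCp,ᵢ(T_out − Tᵢ) = 0
Σ ṁᵢCp,ᵢTᵢ = 17.8×1.76×95.7 + 10.7×1.76×-13.9 + 19.7×1.76×94.5 = 6012.8
Σ ṁᵢCp,ᵢ = 17.8×1.76 + 10.7×1.76 + 19.7×1.76 = 84.832
T_out = 6012.8 / 84.832 = 70.879 °C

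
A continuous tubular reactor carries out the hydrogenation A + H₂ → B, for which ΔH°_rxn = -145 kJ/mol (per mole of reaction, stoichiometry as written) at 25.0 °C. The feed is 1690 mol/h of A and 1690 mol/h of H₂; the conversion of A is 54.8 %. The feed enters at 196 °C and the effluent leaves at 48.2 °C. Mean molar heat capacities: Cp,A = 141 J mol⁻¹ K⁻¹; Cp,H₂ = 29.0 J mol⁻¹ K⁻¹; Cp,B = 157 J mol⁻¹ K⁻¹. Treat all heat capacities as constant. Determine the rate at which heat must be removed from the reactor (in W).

Extent of reaction ξ = 0.548 × 1690 = 926.12 mol/h
Reaction term: ξ·ΔH°_rxn = 926.12 × -145 = -134290 kJ/h
Sensible, feed 196→25 °C: -49128 kJ/h
Outlet flows (mol/h): A 763.88, H₂ 763.88, B 926.12
Sensible, products 25→48.2 °C: 6386 kJ/h
Q = ΔH = -177030 kJ/h = -49.175 kW
Heat removed = 49175 W

Q_out = 49200 W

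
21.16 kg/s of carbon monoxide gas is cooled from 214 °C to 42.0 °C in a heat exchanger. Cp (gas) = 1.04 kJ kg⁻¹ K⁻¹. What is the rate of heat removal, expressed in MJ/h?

Q_c = 13600 MJ/h

Q = ṁ·Cp·ΔT = 21.16 × 1.04 × (42.0 − 214) = -3785.1 kJ/s
Cooling duty = 13626 MJ/h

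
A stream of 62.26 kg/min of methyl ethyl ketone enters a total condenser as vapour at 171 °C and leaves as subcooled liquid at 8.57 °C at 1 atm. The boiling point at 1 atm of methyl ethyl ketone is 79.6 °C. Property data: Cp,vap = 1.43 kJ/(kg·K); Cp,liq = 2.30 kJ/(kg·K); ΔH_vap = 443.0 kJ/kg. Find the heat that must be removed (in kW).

Q_c = 765 kW

vapour 171→79.6 °C: -130.7 kJ/kg
condensation at 79.6 °C: -443 kJ/kg
liquid 79.6→8.57 °C: -163.37 kJ/kg
Δh = -130.7 + -443 + -163.37 = -737.07 kJ/kg
Q = ṁ·Δh = 62.26 kg/min × -737.07 kJ/kg = -45890 kJ/min
|Q| = 764.83 kW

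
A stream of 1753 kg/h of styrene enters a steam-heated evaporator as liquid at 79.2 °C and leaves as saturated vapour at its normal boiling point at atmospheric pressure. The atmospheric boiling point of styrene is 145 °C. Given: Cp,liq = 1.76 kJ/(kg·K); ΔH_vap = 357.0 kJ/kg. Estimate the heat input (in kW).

liquid 79.2→145 °C: 115.81 kJ/kg
vaporisation at 145 °C: 357 kJ/kg
Δh = 115.81 + 357 = 472.81 kJ/kg
Q = ṁ·Δh = 1753 kg/h × 472.81 kJ/kg = 828830 kJ/h
|Q| = 230.23 kW

Q = 230 kW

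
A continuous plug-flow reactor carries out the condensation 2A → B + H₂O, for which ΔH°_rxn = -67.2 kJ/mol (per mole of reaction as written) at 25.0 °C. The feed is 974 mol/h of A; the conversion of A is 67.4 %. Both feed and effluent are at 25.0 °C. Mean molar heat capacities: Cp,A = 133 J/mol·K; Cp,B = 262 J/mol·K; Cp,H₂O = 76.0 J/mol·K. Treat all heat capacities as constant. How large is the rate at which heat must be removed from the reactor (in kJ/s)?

Extent of reaction ξ = 0.674 × 974 / 2 = 328.24 mol/h
Reaction term: ξ·ΔH°_rxn = 328.24 × -67.2 = -22058 kJ/h
Q = ΔH = -22058 kJ/h = -6.1271 kW
Heat removed = 6.1271 kJ/s

Q_out = 6.13 kJ/s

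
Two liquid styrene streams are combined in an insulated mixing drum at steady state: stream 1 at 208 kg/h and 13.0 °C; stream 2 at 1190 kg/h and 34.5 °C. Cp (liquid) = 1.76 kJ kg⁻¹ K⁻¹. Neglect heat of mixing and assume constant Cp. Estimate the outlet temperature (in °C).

T_out = 31.3 °C

No heat crosses the boundary, so H_out = H_in.
Σ ṁᵢCp,ᵢTᵢ = 208×1.76×13.0 + 1190×1.76×34.5 = 77016
Σ ṁᵢCp,ᵢ = 208×1.76 + 1190×1.76 = 2460.5
T_out = 77016 / 2460.5 = 31.301 °C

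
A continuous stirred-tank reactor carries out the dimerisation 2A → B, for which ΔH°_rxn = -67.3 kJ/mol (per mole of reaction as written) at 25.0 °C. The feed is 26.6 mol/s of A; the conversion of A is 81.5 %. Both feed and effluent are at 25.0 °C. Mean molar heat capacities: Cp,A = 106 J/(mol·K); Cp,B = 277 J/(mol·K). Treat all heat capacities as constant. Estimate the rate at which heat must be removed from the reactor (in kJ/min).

Q_out = 43800 kJ/min

Extent of reaction ξ = 0.815 × 26.6 / 2 = 10.839 mol/s
Reaction term: ξ·ΔH°_rxn = 10.839 × -67.3 = -729.5 kJ/s
Q = ΔH = -729.5 kJ/s = -729.5 kW
Heat removed = 43770 kJ/min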